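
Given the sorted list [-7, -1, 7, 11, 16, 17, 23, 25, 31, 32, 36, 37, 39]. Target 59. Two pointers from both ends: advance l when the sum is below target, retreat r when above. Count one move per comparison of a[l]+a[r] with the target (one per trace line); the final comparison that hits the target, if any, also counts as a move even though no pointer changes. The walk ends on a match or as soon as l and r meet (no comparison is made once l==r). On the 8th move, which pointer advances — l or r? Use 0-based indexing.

[0,12] -7+39=32 <59 → l++
[1,12] -1+39=38 <59 → l++
[2,12] 7+39=46 <59 → l++
[3,12] 11+39=50 <59 → l++
[4,12] 16+39=55 <59 → l++
[5,12] 17+39=56 <59 → l++
[6,12] 23+39=62 >59 → r--
[6,11] 23+37=60 >59 → r--

r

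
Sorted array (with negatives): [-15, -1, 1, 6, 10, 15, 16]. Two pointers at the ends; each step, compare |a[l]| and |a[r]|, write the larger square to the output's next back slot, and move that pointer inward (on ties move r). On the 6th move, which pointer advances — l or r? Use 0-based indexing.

[0,6] |-15|<=|16| out[6]=256 → r--
[0,5] |-15|<=|15| out[5]=225 → r--
[0,4] |-15|>|10| out[4]=225 → l++
[1,4] |-1|<=|10| out[3]=100 → r--
[1,3] |-1|<=|6| out[2]=36 → r--
[1,2] |-1|<=|1| out[1]=1 → r--

r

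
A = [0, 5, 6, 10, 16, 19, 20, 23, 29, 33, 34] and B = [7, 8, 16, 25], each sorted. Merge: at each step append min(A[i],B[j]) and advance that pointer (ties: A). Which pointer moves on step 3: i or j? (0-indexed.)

i

[i=0,j=0] A[i]=0<=B[j]=7 take 0 → i++
[i=1,j=0] A[i]=5<=B[j]=7 take 5 → i++
[i=2,j=0] A[i]=6<=B[j]=7 take 6 → i++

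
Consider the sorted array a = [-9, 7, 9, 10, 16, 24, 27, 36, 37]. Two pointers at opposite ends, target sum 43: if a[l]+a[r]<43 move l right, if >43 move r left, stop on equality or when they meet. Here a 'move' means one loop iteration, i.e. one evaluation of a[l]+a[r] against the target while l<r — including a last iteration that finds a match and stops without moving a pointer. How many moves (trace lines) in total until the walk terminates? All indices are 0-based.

l=0 r=8: -9+37=28 <43, l++
l=1 r=8: 7+37=44 >43, r--
l=1 r=7: 7+36=43, found

3 moves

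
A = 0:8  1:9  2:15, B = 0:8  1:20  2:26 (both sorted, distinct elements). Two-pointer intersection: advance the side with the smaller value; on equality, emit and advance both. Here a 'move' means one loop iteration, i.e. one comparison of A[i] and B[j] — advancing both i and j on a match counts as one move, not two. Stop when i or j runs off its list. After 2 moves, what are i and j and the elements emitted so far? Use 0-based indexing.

i=0 j=0: 8==8 emit, i++,j++
i=1 j=1: 9<20, i++

i=2, j=1, emitted=[8]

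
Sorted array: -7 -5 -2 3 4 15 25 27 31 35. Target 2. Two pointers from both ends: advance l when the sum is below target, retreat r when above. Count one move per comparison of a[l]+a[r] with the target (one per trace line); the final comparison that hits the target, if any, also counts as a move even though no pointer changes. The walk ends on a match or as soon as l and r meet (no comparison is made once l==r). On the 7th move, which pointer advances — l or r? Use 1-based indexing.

l

l=1 r=10: -7+35=28 >2, r--
l=1 r=9: -7+31=24 >2, r--
l=1 r=8: -7+27=20 >2, r--
l=1 r=7: -7+25=18 >2, r--
l=1 r=6: -7+15=8 >2, r--
l=1 r=5: -7+4=-3 <2, l++
l=2 r=5: -5+4=-1 <2, l++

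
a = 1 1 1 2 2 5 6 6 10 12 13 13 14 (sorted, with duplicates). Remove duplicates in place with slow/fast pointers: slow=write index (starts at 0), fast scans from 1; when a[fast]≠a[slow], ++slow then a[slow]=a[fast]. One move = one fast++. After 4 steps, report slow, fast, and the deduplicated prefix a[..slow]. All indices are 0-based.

slow=1, fast=5, prefix=[1, 2]

slow=0 fast=1: a[fast]=1=a[slow] dup, fast++
slow=0 fast=2: a[fast]=1=a[slow] dup, fast++
slow=0 fast=3: a[fast]=2≠a[slow]=1 write a[1]=2, slow++,fast++
slow=1 fast=4: a[fast]=2=a[slow] dup, fast++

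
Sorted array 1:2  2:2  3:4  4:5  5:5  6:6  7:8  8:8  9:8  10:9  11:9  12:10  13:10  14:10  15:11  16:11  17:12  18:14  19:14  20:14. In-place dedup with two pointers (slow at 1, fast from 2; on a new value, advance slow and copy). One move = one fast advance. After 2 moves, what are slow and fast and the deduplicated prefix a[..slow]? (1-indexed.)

(s=1,f=2) a[fast]=2=a[slow] dup → fast++
(s=1,f=3) a[fast]=4≠a[slow]=2 write a[2]=4 → slow++,fast++

slow=2, fast=4, prefix=[2, 4]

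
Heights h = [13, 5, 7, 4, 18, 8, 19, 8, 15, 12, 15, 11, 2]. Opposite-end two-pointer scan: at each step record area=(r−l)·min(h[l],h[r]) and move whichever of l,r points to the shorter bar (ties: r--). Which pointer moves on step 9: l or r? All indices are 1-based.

r

[1,13] min(13,2)*12=24 best=24 * → r--
[1,12] min(13,11)*11=121 best=121 * → r--
[1,11] min(13,15)*10=130 best=130 * → l++
[2,11] min(5,15)*9=45 best=130 → l++
[3,11] min(7,15)*8=56 best=130 → l++
[4,11] min(4,15)*7=28 best=130 → l++
[5,11] min(18,15)*6=90 best=130 → r--
[5,10] min(18,12)*5=60 best=130 → r--
[5,9] min(18,15)*4=60 best=130 → r--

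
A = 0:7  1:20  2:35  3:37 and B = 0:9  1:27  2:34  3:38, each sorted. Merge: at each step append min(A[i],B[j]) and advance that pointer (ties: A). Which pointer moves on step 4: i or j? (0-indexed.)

j

[i=0,j=0] A[i]=7<=B[j]=9 take 7 → i++
[i=1,j=0] A[i]=20>B[j]=9 take 9 → j++
[i=1,j=1] A[i]=20<=B[j]=27 take 20 → i++
[i=2,j=1] A[i]=35>B[j]=27 take 27 → j++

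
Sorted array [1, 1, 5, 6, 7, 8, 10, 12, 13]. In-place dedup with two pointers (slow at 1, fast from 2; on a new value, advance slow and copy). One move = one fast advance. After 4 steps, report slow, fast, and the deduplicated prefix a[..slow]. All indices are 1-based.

(s=1,f=2) a[fast]=1=a[slow] dup → fast++
(s=1,f=3) a[fast]=5≠a[slow]=1 write a[2]=5 → slow++,fast++
(s=2,f=4) a[fast]=6≠a[slow]=5 write a[3]=6 → slow++,fast++
(s=3,f=5) a[fast]=7≠a[slow]=6 write a[4]=7 → slow++,fast++

slow=4, fast=6, prefix=[1, 5, 6, 7]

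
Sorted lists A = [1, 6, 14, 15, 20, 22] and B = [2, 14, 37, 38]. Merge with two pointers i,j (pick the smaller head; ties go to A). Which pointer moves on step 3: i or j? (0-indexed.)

[i=0,j=0] A[i]=1<=B[j]=2 take 1 → i++
[i=1,j=0] A[i]=6>B[j]=2 take 2 → j++
[i=1,j=1] A[i]=6<=B[j]=14 take 6 → i++

i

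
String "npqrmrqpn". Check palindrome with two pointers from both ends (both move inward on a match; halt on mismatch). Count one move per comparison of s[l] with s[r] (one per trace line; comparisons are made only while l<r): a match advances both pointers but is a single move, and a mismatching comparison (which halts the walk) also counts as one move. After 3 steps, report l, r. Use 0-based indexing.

l=3, r=5

[0,8] 'n'=='n' → l++,r--
[1,7] 'p'=='p' → l++,r--
[2,6] 'q'=='q' → l++,r--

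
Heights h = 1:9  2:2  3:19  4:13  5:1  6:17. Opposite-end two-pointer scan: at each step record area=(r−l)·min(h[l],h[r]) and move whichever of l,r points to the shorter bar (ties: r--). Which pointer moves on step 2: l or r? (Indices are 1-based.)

l

l=1 r=6: min(9,17)*5=45 best=45 *, l++
l=2 r=6: min(2,17)*4=8 best=45, l++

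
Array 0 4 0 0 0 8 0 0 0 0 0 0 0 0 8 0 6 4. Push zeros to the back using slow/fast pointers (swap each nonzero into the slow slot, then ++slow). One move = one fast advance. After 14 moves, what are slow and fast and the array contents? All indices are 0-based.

(s=0,f=0) a[fast]=0 → fast++
(s=0,f=1) a[fast]=4≠0 swap→a[0]=4 → slow++,fast++
(s=1,f=2) a[fast]=0 → fast++
(s=1,f=3) a[fast]=0 → fast++
(s=1,f=4) a[fast]=0 → fast++
(s=1,f=5) a[fast]=8≠0 swap→a[1]=8 → slow++,fast++
(s=2,f=6) a[fast]=0 → fast++
(s=2,f=7) a[fast]=0 → fast++
(s=2,f=8) a[fast]=0 → fast++
(s=2,f=9) a[fast]=0 → fast++
(s=2,f=10) a[fast]=0 → fast++
(s=2,f=11) a[fast]=0 → fast++
(s=2,f=12) a[fast]=0 → fast++
(s=2,f=13) a[fast]=0 → fast++

slow=2, fast=14, a=[4, 8, 0, 0, 0, 0, 0, 0, 0, 0, 0, 0, 0, 0, 8, 0, 6, 4]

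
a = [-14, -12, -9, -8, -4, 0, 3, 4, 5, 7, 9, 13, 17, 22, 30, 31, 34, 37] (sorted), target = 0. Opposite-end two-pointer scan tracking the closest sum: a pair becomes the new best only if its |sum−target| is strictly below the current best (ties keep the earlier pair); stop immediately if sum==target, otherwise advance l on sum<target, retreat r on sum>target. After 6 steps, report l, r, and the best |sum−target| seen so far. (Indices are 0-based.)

l=0 r=17: -14+37=23 d=23 *, r--
l=0 r=16: -14+34=20 d=20 *, r--
l=0 r=15: -14+31=17 d=17 *, r--
l=0 r=14: -14+30=16 d=16 *, r--
l=0 r=13: -14+22=8 d=8 *, r--
l=0 r=12: -14+17=3 d=3 *, r--

l=0, r=11, best |Δ|=3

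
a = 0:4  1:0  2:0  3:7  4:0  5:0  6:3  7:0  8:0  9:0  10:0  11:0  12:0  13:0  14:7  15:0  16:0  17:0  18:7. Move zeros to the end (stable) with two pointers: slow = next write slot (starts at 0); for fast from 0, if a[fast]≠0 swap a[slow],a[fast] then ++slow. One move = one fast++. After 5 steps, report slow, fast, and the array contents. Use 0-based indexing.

slow=2, fast=5, a=[4, 7, 0, 0, 0, 0, 3, 0, 0, 0, 0, 0, 0, 0, 7, 0, 0, 0, 7]

(s=0,f=0) a[fast]=4≠0 swap→a[0]=4 → slow++,fast++
(s=1,f=1) a[fast]=0 → fast++
(s=1,f=2) a[fast]=0 → fast++
(s=1,f=3) a[fast]=7≠0 swap→a[1]=7 → slow++,fast++
(s=2,f=4) a[fast]=0 → fast++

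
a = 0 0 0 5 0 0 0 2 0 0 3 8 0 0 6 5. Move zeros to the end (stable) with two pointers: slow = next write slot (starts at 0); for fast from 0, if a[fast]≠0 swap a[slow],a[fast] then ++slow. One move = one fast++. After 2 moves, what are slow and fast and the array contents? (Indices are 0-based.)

slow=0, fast=2, a=[0, 0, 0, 5, 0, 0, 0, 2, 0, 0, 3, 8, 0, 0, 6, 5]

slow=0 fast=0: a[fast]=0, fast++
slow=0 fast=1: a[fast]=0, fast++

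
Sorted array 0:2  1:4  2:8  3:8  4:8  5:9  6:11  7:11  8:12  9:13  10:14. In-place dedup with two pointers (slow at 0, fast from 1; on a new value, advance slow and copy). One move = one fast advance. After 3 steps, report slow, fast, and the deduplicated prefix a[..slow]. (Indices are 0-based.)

(s=0,f=1) a[fast]=4≠a[slow]=2 write a[1]=4 → slow++,fast++
(s=1,f=2) a[fast]=8≠a[slow]=4 write a[2]=8 → slow++,fast++
(s=2,f=3) a[fast]=8=a[slow] dup → fast++

slow=2, fast=4, prefix=[2, 4, 8]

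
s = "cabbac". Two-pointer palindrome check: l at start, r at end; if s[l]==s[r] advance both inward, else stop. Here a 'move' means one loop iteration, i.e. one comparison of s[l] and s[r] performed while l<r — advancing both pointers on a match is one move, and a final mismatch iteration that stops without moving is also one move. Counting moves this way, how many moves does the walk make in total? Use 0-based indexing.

l=0 r=5: 'c'=='c', l++,r--
l=1 r=4: 'a'=='a', l++,r--
l=2 r=3: 'b'=='b', l++,r--

3 moves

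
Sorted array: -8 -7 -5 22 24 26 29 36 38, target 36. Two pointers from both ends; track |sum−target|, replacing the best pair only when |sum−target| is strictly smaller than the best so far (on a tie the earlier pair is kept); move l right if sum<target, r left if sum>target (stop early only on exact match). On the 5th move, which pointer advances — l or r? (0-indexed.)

r

l=0 r=8: -8+38=30 d=6 *, l++
l=1 r=8: -7+38=31 d=5 *, l++
l=2 r=8: -5+38=33 d=3 *, l++
l=3 r=8: 22+38=60 d=24, r--
l=3 r=7: 22+36=58 d=22, r--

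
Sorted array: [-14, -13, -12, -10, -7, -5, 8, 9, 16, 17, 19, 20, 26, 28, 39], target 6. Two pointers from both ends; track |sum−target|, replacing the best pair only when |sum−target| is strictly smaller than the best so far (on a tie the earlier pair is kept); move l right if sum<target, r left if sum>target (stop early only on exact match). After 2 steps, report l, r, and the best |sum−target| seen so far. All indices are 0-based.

l=0, r=12, best |Δ|=8

[0,14] -14+39=25 d=19 * → r--
[0,13] -14+28=14 d=8 * → r--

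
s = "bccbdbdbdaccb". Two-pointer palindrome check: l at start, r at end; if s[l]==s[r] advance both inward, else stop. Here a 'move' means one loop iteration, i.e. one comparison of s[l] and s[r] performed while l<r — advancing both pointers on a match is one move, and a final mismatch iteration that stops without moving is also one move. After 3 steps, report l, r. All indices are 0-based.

l=3, r=9

[0,12] 'b'=='b' → l++,r--
[1,11] 'c'=='c' → l++,r--
[2,10] 'c'=='c' → l++,r--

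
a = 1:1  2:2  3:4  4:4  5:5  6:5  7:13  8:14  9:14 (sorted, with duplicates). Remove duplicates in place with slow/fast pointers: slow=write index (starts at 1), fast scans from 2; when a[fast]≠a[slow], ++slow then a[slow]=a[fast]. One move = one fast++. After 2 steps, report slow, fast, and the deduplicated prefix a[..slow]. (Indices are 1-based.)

slow=1 fast=2: a[fast]=2≠a[slow]=1 write a[2]=2, slow++,fast++
slow=2 fast=3: a[fast]=4≠a[slow]=2 write a[3]=4, slow++,fast++

slow=3, fast=4, prefix=[1, 2, 4]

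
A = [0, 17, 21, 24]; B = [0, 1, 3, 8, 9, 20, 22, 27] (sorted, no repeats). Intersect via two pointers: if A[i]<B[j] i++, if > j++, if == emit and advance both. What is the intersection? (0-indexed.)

i=0 j=0: 0==0 emit, i++,j++
i=1 j=1: 17>1, j++
i=1 j=2: 17>3, j++
i=1 j=3: 17>8, j++
i=1 j=4: 17>9, j++
i=1 j=5: 17<20, i++
i=2 j=5: 21>20, j++
i=2 j=6: 21<22, i++
i=3 j=6: 24>22, j++
i=3 j=7: 24<27, i++

intersection = [0]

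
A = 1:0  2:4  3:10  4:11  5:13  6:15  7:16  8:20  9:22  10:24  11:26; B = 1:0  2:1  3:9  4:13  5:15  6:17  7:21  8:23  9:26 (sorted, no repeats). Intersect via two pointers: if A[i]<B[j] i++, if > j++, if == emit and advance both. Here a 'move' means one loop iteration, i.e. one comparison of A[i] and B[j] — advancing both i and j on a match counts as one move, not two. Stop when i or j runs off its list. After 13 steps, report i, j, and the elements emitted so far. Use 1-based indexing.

i=10, j=8, emitted=[0, 13, 15]

[i=1,j=1] 0==0 emit → i++,j++
[i=2,j=2] 4>1 → j++
[i=2,j=3] 4<9 → i++
[i=3,j=3] 10>9 → j++
[i=3,j=4] 10<13 → i++
[i=4,j=4] 11<13 → i++
[i=5,j=4] 13==13 emit → i++,j++
[i=6,j=5] 15==15 emit → i++,j++
[i=7,j=6] 16<17 → i++
[i=8,j=6] 20>17 → j++
[i=8,j=7] 20<21 → i++
[i=9,j=7] 22>21 → j++
[i=9,j=8] 22<23 → i++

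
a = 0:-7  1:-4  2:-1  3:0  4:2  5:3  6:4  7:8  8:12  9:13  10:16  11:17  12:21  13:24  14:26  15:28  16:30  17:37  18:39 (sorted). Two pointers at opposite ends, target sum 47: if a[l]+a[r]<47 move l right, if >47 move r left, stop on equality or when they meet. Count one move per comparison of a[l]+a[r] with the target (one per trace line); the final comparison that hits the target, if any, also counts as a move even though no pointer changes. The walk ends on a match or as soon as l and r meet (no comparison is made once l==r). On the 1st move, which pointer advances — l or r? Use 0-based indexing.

l

[0,18] -7+39=32 <47 → l++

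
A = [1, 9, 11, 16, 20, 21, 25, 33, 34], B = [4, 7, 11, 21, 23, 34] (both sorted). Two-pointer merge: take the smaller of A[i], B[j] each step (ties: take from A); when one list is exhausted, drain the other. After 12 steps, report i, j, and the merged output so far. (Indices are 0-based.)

i=0 j=0: A[i]=1<=B[j]=4 take 1, i++
i=1 j=0: A[i]=9>B[j]=4 take 4, j++
i=1 j=1: A[i]=9>B[j]=7 take 7, j++
i=1 j=2: A[i]=9<=B[j]=11 take 9, i++
i=2 j=2: A[i]=11<=B[j]=11 take 11, i++
i=3 j=2: A[i]=16>B[j]=11 take 11, j++
i=3 j=3: A[i]=16<=B[j]=21 take 16, i++
i=4 j=3: A[i]=20<=B[j]=21 take 20, i++
i=5 j=3: A[i]=21<=B[j]=21 take 21, i++
i=6 j=3: A[i]=25>B[j]=21 take 21, j++
i=6 j=4: A[i]=25>B[j]=23 take 23, j++
i=6 j=5: A[i]=25<=B[j]=34 take 25, i++

i=7, j=5, merged so far=[1, 4, 7, 9, 11, 11, 16, 20, 21, 21, 23, 25]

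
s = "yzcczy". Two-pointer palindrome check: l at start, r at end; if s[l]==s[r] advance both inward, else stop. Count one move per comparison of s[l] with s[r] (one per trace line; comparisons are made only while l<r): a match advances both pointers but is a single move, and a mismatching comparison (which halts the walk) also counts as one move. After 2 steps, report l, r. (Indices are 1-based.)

l=3, r=4

l=1 r=6: 'y'=='y', l++,r--
l=2 r=5: 'z'=='z', l++,r--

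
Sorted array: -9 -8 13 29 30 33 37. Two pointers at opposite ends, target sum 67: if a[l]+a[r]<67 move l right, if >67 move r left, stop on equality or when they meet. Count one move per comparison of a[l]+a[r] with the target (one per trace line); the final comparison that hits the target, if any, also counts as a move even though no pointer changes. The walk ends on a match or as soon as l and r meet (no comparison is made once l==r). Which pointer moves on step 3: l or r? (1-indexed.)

l

l=1 r=7: -9+37=28 <67, l++
l=2 r=7: -8+37=29 <67, l++
l=3 r=7: 13+37=50 <67, l++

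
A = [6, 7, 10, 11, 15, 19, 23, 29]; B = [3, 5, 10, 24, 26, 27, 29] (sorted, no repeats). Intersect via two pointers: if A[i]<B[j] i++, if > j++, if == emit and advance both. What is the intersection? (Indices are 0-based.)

intersection = [10, 29]

i=0 j=0: 6>3, j++
i=0 j=1: 6>5, j++
i=0 j=2: 6<10, i++
i=1 j=2: 7<10, i++
i=2 j=2: 10==10 emit, i++,j++
i=3 j=3: 11<24, i++
i=4 j=3: 15<24, i++
i=5 j=3: 19<24, i++
i=6 j=3: 23<24, i++
i=7 j=3: 29>24, j++
i=7 j=4: 29>26, j++
i=7 j=5: 29>27, j++
i=7 j=6: 29==29 emit, i++,j++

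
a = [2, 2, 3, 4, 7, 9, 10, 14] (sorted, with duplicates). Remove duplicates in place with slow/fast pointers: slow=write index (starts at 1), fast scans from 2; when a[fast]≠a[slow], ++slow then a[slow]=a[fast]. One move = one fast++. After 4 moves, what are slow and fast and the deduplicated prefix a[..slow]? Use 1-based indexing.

slow=1 fast=2: a[fast]=2=a[slow] dup, fast++
slow=1 fast=3: a[fast]=3≠a[slow]=2 write a[2]=3, slow++,fast++
slow=2 fast=4: a[fast]=4≠a[slow]=3 write a[3]=4, slow++,fast++
slow=3 fast=5: a[fast]=7≠a[slow]=4 write a[4]=7, slow++,fast++

slow=4, fast=6, prefix=[2, 3, 4, 7]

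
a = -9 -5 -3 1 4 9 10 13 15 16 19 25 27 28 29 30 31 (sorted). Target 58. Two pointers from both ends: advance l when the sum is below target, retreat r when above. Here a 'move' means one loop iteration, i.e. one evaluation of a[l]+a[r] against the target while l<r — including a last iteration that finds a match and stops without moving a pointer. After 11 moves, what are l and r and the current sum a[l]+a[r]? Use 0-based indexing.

l=11, r=16, sum=56

l=0 r=16: -9+31=22 <58, l++
l=1 r=16: -5+31=26 <58, l++
l=2 r=16: -3+31=28 <58, l++
l=3 r=16: 1+31=32 <58, l++
l=4 r=16: 4+31=35 <58, l++
l=5 r=16: 9+31=40 <58, l++
l=6 r=16: 10+31=41 <58, l++
l=7 r=16: 13+31=44 <58, l++
l=8 r=16: 15+31=46 <58, l++
l=9 r=16: 16+31=47 <58, l++
l=10 r=16: 19+31=50 <58, l++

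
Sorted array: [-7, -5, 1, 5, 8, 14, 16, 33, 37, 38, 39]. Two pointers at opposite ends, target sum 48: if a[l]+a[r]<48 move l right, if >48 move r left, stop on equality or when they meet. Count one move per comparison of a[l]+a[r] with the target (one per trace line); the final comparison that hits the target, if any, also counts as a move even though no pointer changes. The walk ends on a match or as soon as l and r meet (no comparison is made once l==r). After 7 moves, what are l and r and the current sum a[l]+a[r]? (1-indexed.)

[1,11] -7+39=32 <48 → l++
[2,11] -5+39=34 <48 → l++
[3,11] 1+39=40 <48 → l++
[4,11] 5+39=44 <48 → l++
[5,11] 8+39=47 <48 → l++
[6,11] 14+39=53 >48 → r--
[6,10] 14+38=52 >48 → r--

l=6, r=9, sum=51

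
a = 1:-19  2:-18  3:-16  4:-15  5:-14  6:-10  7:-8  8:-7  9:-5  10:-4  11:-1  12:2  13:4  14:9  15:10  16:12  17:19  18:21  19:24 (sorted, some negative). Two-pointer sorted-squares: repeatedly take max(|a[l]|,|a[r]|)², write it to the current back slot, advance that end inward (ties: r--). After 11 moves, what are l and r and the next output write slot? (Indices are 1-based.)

l=1 r=19: |-19|<=|24| out[19]=576, r--
l=1 r=18: |-19|<=|21| out[18]=441, r--
l=1 r=17: |-19|<=|19| out[17]=361, r--
l=1 r=16: |-19|>|12| out[16]=361, l++
l=2 r=16: |-18|>|12| out[15]=324, l++
l=3 r=16: |-16|>|12| out[14]=256, l++
l=4 r=16: |-15|>|12| out[13]=225, l++
l=5 r=16: |-14|>|12| out[12]=196, l++
l=6 r=16: |-10|<=|12| out[11]=144, r--
l=6 r=15: |-10|<=|10| out[10]=100, r--
l=6 r=14: |-10|>|9| out[9]=100, l++

l=7, r=14, next write slot=8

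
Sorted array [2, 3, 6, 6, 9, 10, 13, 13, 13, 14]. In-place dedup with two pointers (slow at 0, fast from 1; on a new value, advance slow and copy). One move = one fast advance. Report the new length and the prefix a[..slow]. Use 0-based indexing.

(s=0,f=1) a[fast]=3≠a[slow]=2 write a[1]=3 → slow++,fast++
(s=1,f=2) a[fast]=6≠a[slow]=3 write a[2]=6 → slow++,fast++
(s=2,f=3) a[fast]=6=a[slow] dup → fast++
(s=2,f=4) a[fast]=9≠a[slow]=6 write a[3]=9 → slow++,fast++
(s=3,f=5) a[fast]=10≠a[slow]=9 write a[4]=10 → slow++,fast++
(s=4,f=6) a[fast]=13≠a[slow]=10 write a[5]=13 → slow++,fast++
(s=5,f=7) a[fast]=13=a[slow] dup → fast++
(s=5,f=8) a[fast]=13=a[slow] dup → fast++
(s=5,f=9) a[fast]=14≠a[slow]=13 write a[6]=14 → slow++,fast++

length 7; prefix = [2, 3, 6, 9, 10, 13, 14]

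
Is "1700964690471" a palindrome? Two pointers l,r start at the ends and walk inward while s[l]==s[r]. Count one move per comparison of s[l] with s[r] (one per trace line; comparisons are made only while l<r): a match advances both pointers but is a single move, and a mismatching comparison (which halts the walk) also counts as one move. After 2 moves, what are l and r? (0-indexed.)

[0,12] '1'=='1' → l++,r--
[1,11] '7'=='7' → l++,r--

l=2, r=10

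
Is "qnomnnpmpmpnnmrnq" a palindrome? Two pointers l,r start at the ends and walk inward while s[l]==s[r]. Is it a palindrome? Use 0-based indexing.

not a palindrome (mismatch at 2,14)

l=0 r=16: 'q'=='q', l++,r--
l=1 r=15: 'n'=='n', l++,r--
l=2 r=14: 'o'!='r', stop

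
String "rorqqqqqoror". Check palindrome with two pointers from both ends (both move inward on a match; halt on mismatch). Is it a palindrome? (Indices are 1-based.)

[1,12] 'r'=='r' → l++,r--
[2,11] 'o'=='o' → l++,r--
[3,10] 'r'=='r' → l++,r--
[4,9] 'q'!='o' → stop

not a palindrome (mismatch at 4,9)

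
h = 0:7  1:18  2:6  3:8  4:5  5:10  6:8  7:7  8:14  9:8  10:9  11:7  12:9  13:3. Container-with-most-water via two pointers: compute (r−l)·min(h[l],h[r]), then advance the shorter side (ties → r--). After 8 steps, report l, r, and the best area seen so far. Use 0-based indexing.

l=1, r=6, best area=99

l=0 r=13: min(7,3)*13=39 best=39 *, r--
l=0 r=12: min(7,9)*12=84 best=84 *, l++
l=1 r=12: min(18,9)*11=99 best=99 *, r--
l=1 r=11: min(18,7)*10=70 best=99, r--
l=1 r=10: min(18,9)*9=81 best=99, r--
l=1 r=9: min(18,8)*8=64 best=99, r--
l=1 r=8: min(18,14)*7=98 best=99, r--
l=1 r=7: min(18,7)*6=42 best=99, r--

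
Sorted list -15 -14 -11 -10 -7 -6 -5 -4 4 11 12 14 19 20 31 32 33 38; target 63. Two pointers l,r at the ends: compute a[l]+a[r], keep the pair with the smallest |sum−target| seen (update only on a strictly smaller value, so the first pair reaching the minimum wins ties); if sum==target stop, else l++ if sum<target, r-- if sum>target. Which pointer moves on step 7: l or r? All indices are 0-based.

l

l=0 r=17: -15+38=23 d=40 *, l++
l=1 r=17: -14+38=24 d=39 *, l++
l=2 r=17: -11+38=27 d=36 *, l++
l=3 r=17: -10+38=28 d=35 *, l++
l=4 r=17: -7+38=31 d=32 *, l++
l=5 r=17: -6+38=32 d=31 *, l++
l=6 r=17: -5+38=33 d=30 *, l++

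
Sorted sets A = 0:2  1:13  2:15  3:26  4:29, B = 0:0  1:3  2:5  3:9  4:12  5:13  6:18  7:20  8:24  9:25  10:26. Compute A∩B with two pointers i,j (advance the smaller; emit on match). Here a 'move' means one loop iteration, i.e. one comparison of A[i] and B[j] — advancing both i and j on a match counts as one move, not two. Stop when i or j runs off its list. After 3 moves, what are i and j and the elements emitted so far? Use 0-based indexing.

[i=0,j=0] 2>0 → j++
[i=0,j=1] 2<3 → i++
[i=1,j=1] 13>3 → j++

i=1, j=2, emitted=[]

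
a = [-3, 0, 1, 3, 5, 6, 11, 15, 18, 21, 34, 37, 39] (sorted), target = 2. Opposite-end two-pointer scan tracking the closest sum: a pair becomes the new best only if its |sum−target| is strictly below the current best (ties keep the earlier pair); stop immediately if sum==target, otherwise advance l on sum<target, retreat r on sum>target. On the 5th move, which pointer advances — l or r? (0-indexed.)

[0,12] -3+39=36 d=34 * → r--
[0,11] -3+37=34 d=32 * → r--
[0,10] -3+34=31 d=29 * → r--
[0,9] -3+21=18 d=16 * → r--
[0,8] -3+18=15 d=13 * → r--

r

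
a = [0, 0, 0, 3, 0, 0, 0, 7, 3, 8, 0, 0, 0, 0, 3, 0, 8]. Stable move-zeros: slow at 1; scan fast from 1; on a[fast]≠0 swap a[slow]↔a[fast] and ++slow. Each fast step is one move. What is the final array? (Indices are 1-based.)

[3, 7, 3, 8, 3, 8, 0, 0, 0, 0, 0, 0, 0, 0, 0, 0, 0]

(s=1,f=1) a[fast]=0 → fast++
(s=1,f=2) a[fast]=0 → fast++
(s=1,f=3) a[fast]=0 → fast++
(s=1,f=4) a[fast]=3≠0 swap→a[1]=3 → slow++,fast++
(s=2,f=5) a[fast]=0 → fast++
(s=2,f=6) a[fast]=0 → fast++
(s=2,f=7) a[fast]=0 → fast++
(s=2,f=8) a[fast]=7≠0 swap→a[2]=7 → slow++,fast++
(s=3,f=9) a[fast]=3≠0 swap→a[3]=3 → slow++,fast++
(s=4,f=10) a[fast]=8≠0 swap→a[4]=8 → slow++,fast++
(s=5,f=11) a[fast]=0 → fast++
(s=5,f=12) a[fast]=0 → fast++
(s=5,f=13) a[fast]=0 → fast++
(s=5,f=14) a[fast]=0 → fast++
(s=5,f=15) a[fast]=3≠0 swap→a[5]=3 → slow++,fast++
(s=6,f=16) a[fast]=0 → fast++
(s=6,f=17) a[fast]=8≠0 swap→a[6]=8 → slow++,fast++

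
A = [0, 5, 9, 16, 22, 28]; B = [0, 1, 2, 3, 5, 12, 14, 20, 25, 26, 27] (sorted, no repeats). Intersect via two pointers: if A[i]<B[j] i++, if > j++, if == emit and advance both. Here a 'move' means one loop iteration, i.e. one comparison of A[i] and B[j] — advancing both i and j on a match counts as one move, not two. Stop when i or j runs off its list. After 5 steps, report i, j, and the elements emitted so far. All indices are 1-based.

i=1 j=1: 0==0 emit, i++,j++
i=2 j=2: 5>1, j++
i=2 j=3: 5>2, j++
i=2 j=4: 5>3, j++
i=2 j=5: 5==5 emit, i++,j++

i=3, j=6, emitted=[0, 5]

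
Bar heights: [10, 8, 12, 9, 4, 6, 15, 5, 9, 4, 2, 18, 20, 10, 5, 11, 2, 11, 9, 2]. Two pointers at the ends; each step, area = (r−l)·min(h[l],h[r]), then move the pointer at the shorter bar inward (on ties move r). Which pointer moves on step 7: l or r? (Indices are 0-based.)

r

[0,19] min(10,2)*19=38 best=38 * → r--
[0,18] min(10,9)*18=162 best=162 * → r--
[0,17] min(10,11)*17=170 best=170 * → l++
[1,17] min(8,11)*16=128 best=170 → l++
[2,17] min(12,11)*15=165 best=170 → r--
[2,16] min(12,2)*14=28 best=170 → r--
[2,15] min(12,11)*13=143 best=170 → r--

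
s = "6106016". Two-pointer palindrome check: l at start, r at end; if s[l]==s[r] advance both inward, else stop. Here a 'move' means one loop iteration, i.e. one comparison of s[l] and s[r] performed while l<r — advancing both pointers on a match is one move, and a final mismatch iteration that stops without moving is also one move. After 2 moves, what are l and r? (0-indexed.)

[0,6] '6'=='6' → l++,r--
[1,5] '1'=='1' → l++,r--

l=2, r=4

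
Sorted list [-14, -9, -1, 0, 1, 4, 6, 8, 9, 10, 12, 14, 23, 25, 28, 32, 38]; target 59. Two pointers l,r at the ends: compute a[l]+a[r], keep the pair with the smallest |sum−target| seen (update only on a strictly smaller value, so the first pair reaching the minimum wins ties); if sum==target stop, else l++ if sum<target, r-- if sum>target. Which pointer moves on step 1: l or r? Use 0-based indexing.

l=0 r=16: -14+38=24 d=35 *, l++

l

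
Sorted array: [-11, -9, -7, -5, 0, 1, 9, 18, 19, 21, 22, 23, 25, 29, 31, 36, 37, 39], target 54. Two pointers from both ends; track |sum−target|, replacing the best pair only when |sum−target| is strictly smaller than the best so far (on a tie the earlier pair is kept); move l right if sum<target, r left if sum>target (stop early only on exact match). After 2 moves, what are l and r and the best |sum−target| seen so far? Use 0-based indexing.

l=0 r=17: -11+39=28 d=26 *, l++
l=1 r=17: -9+39=30 d=24 *, l++

l=2, r=17, best |Δ|=24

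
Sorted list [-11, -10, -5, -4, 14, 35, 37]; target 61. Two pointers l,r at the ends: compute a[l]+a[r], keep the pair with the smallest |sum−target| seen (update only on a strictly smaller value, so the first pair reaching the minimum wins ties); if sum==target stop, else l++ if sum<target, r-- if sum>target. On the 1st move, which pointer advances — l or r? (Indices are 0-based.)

l

l=0 r=6: -11+37=26 d=35 *, l++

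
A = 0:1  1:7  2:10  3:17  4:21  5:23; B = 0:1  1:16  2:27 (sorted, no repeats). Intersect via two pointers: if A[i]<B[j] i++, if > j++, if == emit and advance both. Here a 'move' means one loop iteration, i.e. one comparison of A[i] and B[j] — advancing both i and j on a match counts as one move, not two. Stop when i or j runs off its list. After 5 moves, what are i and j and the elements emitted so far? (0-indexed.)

[i=0,j=0] 1==1 emit → i++,j++
[i=1,j=1] 7<16 → i++
[i=2,j=1] 10<16 → i++
[i=3,j=1] 17>16 → j++
[i=3,j=2] 17<27 → i++

i=4, j=2, emitted=[1]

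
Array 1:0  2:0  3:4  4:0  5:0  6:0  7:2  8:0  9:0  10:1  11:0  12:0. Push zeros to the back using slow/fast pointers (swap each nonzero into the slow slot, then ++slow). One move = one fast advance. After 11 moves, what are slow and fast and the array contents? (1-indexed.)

slow=4, fast=12, a=[4, 2, 1, 0, 0, 0, 0, 0, 0, 0, 0, 0]

(s=1,f=1) a[fast]=0 → fast++
(s=1,f=2) a[fast]=0 → fast++
(s=1,f=3) a[fast]=4≠0 swap→a[1]=4 → slow++,fast++
(s=2,f=4) a[fast]=0 → fast++
(s=2,f=5) a[fast]=0 → fast++
(s=2,f=6) a[fast]=0 → fast++
(s=2,f=7) a[fast]=2≠0 swap→a[2]=2 → slow++,fast++
(s=3,f=8) a[fast]=0 → fast++
(s=3,f=9) a[fast]=0 → fast++
(s=3,f=10) a[fast]=1≠0 swap→a[3]=1 → slow++,fast++
(s=4,f=11) a[fast]=0 → fast++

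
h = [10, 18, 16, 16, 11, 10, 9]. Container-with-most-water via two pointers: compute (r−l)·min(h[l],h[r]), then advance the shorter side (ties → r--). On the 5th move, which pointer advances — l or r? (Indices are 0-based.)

l=0 r=6: min(10,9)*6=54 best=54 *, r--
l=0 r=5: min(10,10)*5=50 best=54, r--
l=0 r=4: min(10,11)*4=40 best=54, l++
l=1 r=4: min(18,11)*3=33 best=54, r--
l=1 r=3: min(18,16)*2=32 best=54, r--

r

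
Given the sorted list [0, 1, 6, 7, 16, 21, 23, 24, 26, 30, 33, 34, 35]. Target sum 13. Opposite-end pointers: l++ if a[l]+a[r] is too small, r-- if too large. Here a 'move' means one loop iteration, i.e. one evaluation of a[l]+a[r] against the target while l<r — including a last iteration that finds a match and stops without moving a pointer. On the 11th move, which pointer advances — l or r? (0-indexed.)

l=0 r=12: 0+35=35 >13, r--
l=0 r=11: 0+34=34 >13, r--
l=0 r=10: 0+33=33 >13, r--
l=0 r=9: 0+30=30 >13, r--
l=0 r=8: 0+26=26 >13, r--
l=0 r=7: 0+24=24 >13, r--
l=0 r=6: 0+23=23 >13, r--
l=0 r=5: 0+21=21 >13, r--
l=0 r=4: 0+16=16 >13, r--
l=0 r=3: 0+7=7 <13, l++
l=1 r=3: 1+7=8 <13, l++

l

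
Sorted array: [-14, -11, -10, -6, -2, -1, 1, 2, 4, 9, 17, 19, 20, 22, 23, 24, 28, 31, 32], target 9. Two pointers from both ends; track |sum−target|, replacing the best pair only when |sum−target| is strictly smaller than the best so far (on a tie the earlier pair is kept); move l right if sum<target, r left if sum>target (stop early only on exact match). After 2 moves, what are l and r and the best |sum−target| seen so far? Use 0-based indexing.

[0,18] -14+32=18 d=9 * → r--
[0,17] -14+31=17 d=8 * → r--

l=0, r=16, best |Δ|=8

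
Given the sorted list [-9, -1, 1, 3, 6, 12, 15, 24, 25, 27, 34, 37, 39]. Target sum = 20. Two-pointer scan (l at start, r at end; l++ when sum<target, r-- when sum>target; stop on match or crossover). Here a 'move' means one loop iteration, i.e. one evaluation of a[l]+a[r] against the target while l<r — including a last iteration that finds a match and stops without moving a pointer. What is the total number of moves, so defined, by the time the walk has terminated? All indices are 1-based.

l=1 r=13: -9+39=30 >20, r--
l=1 r=12: -9+37=28 >20, r--
l=1 r=11: -9+34=25 >20, r--
l=1 r=10: -9+27=18 <20, l++
l=2 r=10: -1+27=26 >20, r--
l=2 r=9: -1+25=24 >20, r--
l=2 r=8: -1+24=23 >20, r--
l=2 r=7: -1+15=14 <20, l++
l=3 r=7: 1+15=16 <20, l++
l=4 r=7: 3+15=18 <20, l++
l=5 r=7: 6+15=21 >20, r--
l=5 r=6: 6+12=18 <20, l++

12 moves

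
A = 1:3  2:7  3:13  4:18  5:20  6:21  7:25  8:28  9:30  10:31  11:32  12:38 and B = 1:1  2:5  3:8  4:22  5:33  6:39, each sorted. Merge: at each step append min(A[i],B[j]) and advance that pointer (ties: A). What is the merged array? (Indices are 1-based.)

[1, 3, 5, 7, 8, 13, 18, 20, 21, 22, 25, 28, 30, 31, 32, 33, 38, 39]

i=1 j=1: A[i]=3>B[j]=1 take 1, j++
i=1 j=2: A[i]=3<=B[j]=5 take 3, i++
i=2 j=2: A[i]=7>B[j]=5 take 5, j++
i=2 j=3: A[i]=7<=B[j]=8 take 7, i++
i=3 j=3: A[i]=13>B[j]=8 take 8, j++
i=3 j=4: A[i]=13<=B[j]=22 take 13, i++
i=4 j=4: A[i]=18<=B[j]=22 take 18, i++
i=5 j=4: A[i]=20<=B[j]=22 take 20, i++
i=6 j=4: A[i]=21<=B[j]=22 take 21, i++
i=7 j=4: A[i]=25>B[j]=22 take 22, j++
i=7 j=5: A[i]=25<=B[j]=33 take 25, i++
i=8 j=5: A[i]=28<=B[j]=33 take 28, i++
i=9 j=5: A[i]=30<=B[j]=33 take 30, i++
i=10 j=5: A[i]=31<=B[j]=33 take 31, i++
i=11 j=5: A[i]=32<=B[j]=33 take 32, i++
i=12 j=5: A[i]=38>B[j]=33 take 33, j++
i=12 j=6: A[i]=38<=B[j]=39 take 38, i++
i=13 j=6: A done, take B[j]=39, j++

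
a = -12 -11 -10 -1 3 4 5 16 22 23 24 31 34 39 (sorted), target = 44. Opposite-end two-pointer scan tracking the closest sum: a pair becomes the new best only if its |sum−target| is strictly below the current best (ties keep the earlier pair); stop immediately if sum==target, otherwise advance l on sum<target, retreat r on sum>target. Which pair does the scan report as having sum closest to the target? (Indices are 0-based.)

l=0 r=13: -12+39=27 d=17 *, l++
l=1 r=13: -11+39=28 d=16 *, l++
l=2 r=13: -10+39=29 d=15 *, l++
l=3 r=13: -1+39=38 d=6 *, l++
l=4 r=13: 3+39=42 d=2 *, l++
l=5 r=13: 4+39=43 d=1 *, l++
l=6 r=13: 5+39=44 d=0 *, stop

pair (5, 39) with sum 44 (|Δ|=0)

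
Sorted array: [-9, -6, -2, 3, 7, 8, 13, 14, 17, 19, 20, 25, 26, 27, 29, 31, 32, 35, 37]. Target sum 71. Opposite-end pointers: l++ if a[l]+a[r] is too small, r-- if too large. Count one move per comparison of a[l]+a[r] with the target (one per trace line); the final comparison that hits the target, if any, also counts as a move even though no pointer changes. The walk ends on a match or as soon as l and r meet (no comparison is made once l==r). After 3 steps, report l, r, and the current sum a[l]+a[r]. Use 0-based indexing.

l=3, r=18, sum=40

l=0 r=18: -9+37=28 <71, l++
l=1 r=18: -6+37=31 <71, l++
l=2 r=18: -2+37=35 <71, l++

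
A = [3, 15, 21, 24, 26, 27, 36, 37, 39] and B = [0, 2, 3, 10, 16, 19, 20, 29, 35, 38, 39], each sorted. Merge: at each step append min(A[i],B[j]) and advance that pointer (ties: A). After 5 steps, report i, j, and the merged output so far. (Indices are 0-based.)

i=0 j=0: A[i]=3>B[j]=0 take 0, j++
i=0 j=1: A[i]=3>B[j]=2 take 2, j++
i=0 j=2: A[i]=3<=B[j]=3 take 3, i++
i=1 j=2: A[i]=15>B[j]=3 take 3, j++
i=1 j=3: A[i]=15>B[j]=10 take 10, j++

i=1, j=4, merged so far=[0, 2, 3, 3, 10]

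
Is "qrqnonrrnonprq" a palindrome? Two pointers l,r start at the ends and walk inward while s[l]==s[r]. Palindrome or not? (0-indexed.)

l=0 r=13: 'q'=='q', l++,r--
l=1 r=12: 'r'=='r', l++,r--
l=2 r=11: 'q'!='p', stop

not a palindrome (mismatch at 2,11)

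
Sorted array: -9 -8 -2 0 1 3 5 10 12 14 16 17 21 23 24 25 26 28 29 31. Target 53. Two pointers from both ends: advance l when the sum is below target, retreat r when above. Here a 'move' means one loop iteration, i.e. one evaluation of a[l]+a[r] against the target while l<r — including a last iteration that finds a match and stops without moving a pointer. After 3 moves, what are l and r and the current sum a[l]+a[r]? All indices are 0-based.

[0,19] -9+31=22 <53 → l++
[1,19] -8+31=23 <53 → l++
[2,19] -2+31=29 <53 → l++

l=3, r=19, sum=31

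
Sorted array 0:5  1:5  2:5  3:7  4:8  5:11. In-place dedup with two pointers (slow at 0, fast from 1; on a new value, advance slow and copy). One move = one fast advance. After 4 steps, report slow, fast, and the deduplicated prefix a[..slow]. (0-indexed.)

slow=0 fast=1: a[fast]=5=a[slow] dup, fast++
slow=0 fast=2: a[fast]=5=a[slow] dup, fast++
slow=0 fast=3: a[fast]=7≠a[slow]=5 write a[1]=7, slow++,fast++
slow=1 fast=4: a[fast]=8≠a[slow]=7 write a[2]=8, slow++,fast++

slow=2, fast=5, prefix=[5, 7, 8]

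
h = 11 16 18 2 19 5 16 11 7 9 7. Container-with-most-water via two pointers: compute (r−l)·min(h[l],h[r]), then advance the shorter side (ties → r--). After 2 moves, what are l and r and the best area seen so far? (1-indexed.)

l=1, r=9, best area=81

[1,11] min(11,7)*10=70 best=70 * → r--
[1,10] min(11,9)*9=81 best=81 * → r--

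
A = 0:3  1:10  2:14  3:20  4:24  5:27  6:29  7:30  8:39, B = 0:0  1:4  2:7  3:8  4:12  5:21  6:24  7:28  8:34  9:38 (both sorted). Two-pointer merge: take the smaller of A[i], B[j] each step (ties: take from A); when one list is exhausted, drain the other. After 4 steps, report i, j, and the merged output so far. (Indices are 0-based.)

[i=0,j=0] A[i]=3>B[j]=0 take 0 → j++
[i=0,j=1] A[i]=3<=B[j]=4 take 3 → i++
[i=1,j=1] A[i]=10>B[j]=4 take 4 → j++
[i=1,j=2] A[i]=10>B[j]=7 take 7 → j++

i=1, j=3, merged so far=[0, 3, 4, 7]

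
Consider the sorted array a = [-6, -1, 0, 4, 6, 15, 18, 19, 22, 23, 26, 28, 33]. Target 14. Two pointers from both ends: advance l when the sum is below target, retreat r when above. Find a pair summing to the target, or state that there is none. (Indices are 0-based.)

(-1, 15)

[0,12] -6+33=27 >14 → r--
[0,11] -6+28=22 >14 → r--
[0,10] -6+26=20 >14 → r--
[0,9] -6+23=17 >14 → r--
[0,8] -6+22=16 >14 → r--
[0,7] -6+19=13 <14 → l++
[1,7] -1+19=18 >14 → r--
[1,6] -1+18=17 >14 → r--
[1,5] -1+15=14 → found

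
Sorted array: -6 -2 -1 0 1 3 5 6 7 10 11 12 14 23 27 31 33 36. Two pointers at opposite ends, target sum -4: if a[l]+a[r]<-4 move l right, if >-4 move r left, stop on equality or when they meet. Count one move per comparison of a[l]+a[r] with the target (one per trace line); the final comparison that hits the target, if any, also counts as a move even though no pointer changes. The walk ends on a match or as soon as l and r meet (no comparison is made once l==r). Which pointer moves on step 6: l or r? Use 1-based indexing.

r

l=1 r=18: -6+36=30 >-4, r--
l=1 r=17: -6+33=27 >-4, r--
l=1 r=16: -6+31=25 >-4, r--
l=1 r=15: -6+27=21 >-4, r--
l=1 r=14: -6+23=17 >-4, r--
l=1 r=13: -6+14=8 >-4, r--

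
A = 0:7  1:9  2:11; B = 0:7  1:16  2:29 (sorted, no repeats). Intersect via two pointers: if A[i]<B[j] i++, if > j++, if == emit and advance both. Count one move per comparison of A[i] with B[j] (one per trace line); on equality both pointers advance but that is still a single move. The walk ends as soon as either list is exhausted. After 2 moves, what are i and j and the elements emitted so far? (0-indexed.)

i=2, j=1, emitted=[7]

[i=0,j=0] 7==7 emit → i++,j++
[i=1,j=1] 9<16 → i++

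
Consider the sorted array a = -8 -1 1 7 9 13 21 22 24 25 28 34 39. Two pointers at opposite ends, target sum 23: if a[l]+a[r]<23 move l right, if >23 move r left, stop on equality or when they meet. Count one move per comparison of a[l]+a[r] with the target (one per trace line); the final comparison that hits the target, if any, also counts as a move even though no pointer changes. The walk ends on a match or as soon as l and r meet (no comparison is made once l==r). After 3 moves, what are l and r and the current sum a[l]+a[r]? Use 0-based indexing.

[0,12] -8+39=31 >23 → r--
[0,11] -8+34=26 >23 → r--
[0,10] -8+28=20 <23 → l++

l=1, r=10, sum=27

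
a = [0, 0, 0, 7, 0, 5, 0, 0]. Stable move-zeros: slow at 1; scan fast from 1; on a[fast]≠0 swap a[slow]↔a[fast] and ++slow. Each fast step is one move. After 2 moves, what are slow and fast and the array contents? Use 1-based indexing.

slow=1, fast=3, a=[0, 0, 0, 7, 0, 5, 0, 0]

slow=1 fast=1: a[fast]=0, fast++
slow=1 fast=2: a[fast]=0, fast++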